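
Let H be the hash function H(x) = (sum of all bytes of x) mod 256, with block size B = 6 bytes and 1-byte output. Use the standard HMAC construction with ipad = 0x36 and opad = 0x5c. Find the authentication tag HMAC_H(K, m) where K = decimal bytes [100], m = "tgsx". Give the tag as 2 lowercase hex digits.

Key decimal bytes [100] = 64 is 1 byte ≤ B = 6; zero-pad to 6 bytes: K' = 64 00 00 00 00 00.
K' ⊕ ipad = 52 36 36 36 36 36.  K' ⊕ opad = 38 5c 5c 5c 5c 5c.
Inner input = (K'⊕ipad) ∥ m = 52 36 36 36 36 36 ∥ 74 67 73 78.
Inner hash: sum = 82+54+54+54+54+54+116+103+115+120 = 806; mod 256 = 38 → 26.
Outer input = (K'⊕opad) ∥ inner = 38 5c 5c 5c 5c 5c ∥ 26.
Outer hash (tag): sum = 56+92+92+92+92+92+38 = 554; mod 256 = 42 → 2a.

2a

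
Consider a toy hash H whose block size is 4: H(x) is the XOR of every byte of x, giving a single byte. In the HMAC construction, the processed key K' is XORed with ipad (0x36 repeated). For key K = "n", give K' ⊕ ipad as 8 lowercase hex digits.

Key "n" = 6e is 1 byte ≤ B = 4; zero-pad to 4 bytes: K' = 6e 00 00 00.
XOR each byte with 0x36: 6e⊕36=58, 00⊕36=36, 00⊕36=36, 00⊕36=36.

58363636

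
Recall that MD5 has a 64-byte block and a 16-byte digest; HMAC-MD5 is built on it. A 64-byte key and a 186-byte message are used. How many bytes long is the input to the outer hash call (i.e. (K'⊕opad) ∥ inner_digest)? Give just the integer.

80

Key is 64 ≤ 64 bytes, zero-padded: |K'| = 64.
Outer input = (K'⊕opad) ∥ H(inner) → 64 + 16 = 80 bytes.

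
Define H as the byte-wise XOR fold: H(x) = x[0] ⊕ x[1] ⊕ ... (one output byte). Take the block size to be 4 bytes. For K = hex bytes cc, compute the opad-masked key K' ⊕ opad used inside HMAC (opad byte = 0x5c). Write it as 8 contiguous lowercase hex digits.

905c5c5c

Key hex bytes cc is 1 byte ≤ B = 4; zero-pad to 4 bytes: K' = cc 00 00 00.
XOR each byte with 0x5c: cc⊕5c=90, 00⊕5c=5c, 00⊕5c=5c, 00⊕5c=5c.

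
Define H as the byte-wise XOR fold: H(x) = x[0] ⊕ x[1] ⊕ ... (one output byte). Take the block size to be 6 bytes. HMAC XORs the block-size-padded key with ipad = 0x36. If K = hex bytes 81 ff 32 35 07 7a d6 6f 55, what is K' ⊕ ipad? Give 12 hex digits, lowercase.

Key hex bytes 81 ff 32 35 07 7a d6 6f 55 is 9 bytes > B = 6, so hash it first: H(key) = e8, then zero-pad to 6 bytes: K' = e8 00 00 00 00 00.
XOR each byte with 0x36: e8⊕36=de, 00⊕36=36, 00⊕36=36, 00⊕36=36, 00⊕36=36, 00⊕36=36.

de3636363636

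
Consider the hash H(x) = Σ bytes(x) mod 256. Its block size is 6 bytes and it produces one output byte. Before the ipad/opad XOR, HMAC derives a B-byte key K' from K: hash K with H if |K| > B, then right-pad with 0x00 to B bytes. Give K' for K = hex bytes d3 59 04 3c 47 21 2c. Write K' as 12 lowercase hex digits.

|K| = 7 > B = 6, so first hash the key.
H(K): sum = 211+89+4+60+71+33+44 = 512; mod 256 = 0 → 00.
Zero-pad H(K) = 00 to 6 bytes: K' = 00 00 00 00 00 00.

000000000000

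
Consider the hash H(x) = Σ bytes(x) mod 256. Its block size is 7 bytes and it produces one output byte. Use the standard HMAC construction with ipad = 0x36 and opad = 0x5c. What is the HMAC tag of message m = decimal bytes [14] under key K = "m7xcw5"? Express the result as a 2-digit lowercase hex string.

Key "m7xcw5" = 6d 37 78 63 77 35 is 6 bytes ≤ B = 7; zero-pad to 7 bytes: K' = 6d 37 78 63 77 35 00.
K' ⊕ ipad = 5b 01 4e 55 41 03 36.  K' ⊕ opad = 31 6b 24 3f 2b 69 5c.
Inner input = (K'⊕ipad) ∥ m = 5b 01 4e 55 41 03 36 ∥ 0e.
Inner hash: sum = 91+1+78+85+65+3+54+14 = 391; mod 256 = 135 → 87.
Outer input = (K'⊕opad) ∥ inner = 31 6b 24 3f 2b 69 5c ∥ 87.
Outer hash (tag): sum = 49+107+36+63+43+105+92+135 = 630; mod 256 = 118 → 76.

76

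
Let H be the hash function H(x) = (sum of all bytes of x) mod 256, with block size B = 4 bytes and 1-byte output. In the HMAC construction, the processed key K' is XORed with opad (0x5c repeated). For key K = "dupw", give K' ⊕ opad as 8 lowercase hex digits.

38292c2b

Key "dupw" = 64 75 70 77 is exactly B = 4 bytes: K' = 64 75 70 77.
XOR each byte with 0x5c: 64⊕5c=38, 75⊕5c=29, 70⊕5c=2c, 77⊕5c=2b.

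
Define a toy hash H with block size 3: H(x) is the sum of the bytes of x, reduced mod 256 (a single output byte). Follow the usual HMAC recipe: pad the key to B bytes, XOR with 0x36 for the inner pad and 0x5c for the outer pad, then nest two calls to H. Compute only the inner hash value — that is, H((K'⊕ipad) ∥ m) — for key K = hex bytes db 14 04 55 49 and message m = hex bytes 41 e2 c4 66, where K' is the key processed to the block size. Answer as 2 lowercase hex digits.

60

Key hex bytes db 14 04 55 49 is 5 bytes > B = 3, so hash it first: H(key) = 91, then zero-pad to 3 bytes: K' = 91 00 00.
K' ⊕ ipad = a7 36 36.
Inner input = a7 36 36 ∥ 41 e2 c4 66.
Inner hash: sum = 167+54+54+65+226+196+102 = 864; mod 256 = 96 → 60.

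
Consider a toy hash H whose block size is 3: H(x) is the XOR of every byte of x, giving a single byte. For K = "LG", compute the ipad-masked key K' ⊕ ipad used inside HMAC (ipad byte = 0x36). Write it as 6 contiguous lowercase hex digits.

Key "LG" = 4c 47 is 2 bytes ≤ B = 3; zero-pad to 3 bytes: K' = 4c 47 00.
XOR each byte with 0x36: 4c⊕36=7a, 47⊕36=71, 00⊕36=36.

7a7136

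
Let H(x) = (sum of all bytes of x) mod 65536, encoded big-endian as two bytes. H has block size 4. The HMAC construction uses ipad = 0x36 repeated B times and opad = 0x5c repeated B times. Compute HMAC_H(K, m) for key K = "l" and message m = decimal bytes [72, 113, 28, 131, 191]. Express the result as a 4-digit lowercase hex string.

Key "l" = 6c is 1 byte ≤ B = 4; zero-pad to 4 bytes: K' = 6c 00 00 00.
K' ⊕ ipad = 5a 36 36 36.  K' ⊕ opad = 30 5c 5c 5c.
Inner input = (K'⊕ipad) ∥ m = 5a 36 36 36 ∥ 48 71 1c 83 bf.
Inner hash: sum = 90+54+54+54+72+113+28+131+191 = 787 → 03 13.
Outer input = (K'⊕opad) ∥ inner = 30 5c 5c 5c ∥ 03 13.
Outer hash (tag): sum = 48+92+92+92+3+19 = 346 → 01 5a.

015a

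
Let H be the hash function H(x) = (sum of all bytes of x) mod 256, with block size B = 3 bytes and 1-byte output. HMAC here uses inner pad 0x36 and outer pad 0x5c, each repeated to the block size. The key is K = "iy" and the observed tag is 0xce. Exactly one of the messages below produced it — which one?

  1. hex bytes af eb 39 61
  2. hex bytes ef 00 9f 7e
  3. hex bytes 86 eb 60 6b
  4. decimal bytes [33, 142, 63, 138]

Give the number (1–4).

1

Key "iy" = 69 79 is 2 bytes ≤ B = 3; zero-pad to 3 bytes: K' = 69 79 00.
K' ⊕ ipad = 5f 4f 36; K' ⊕ opad = 35 25 5c.
m1: inner = H(5f 4f 36 af eb 39 61) = 18; tag = H(35 25 5c 18) = ce ← matches
m2: inner = H(5f 4f 36 ef 00 9f 7e) = f0; tag = H(35 25 5c f0) = a6
m3: inner = H(5f 4f 36 86 eb 60 6b) = 20; tag = H(35 25 5c 20) = d6
m4: inner = H(5f 4f 36 21 8e 3f 8a) = 5c; tag = H(35 25 5c 5c) = 12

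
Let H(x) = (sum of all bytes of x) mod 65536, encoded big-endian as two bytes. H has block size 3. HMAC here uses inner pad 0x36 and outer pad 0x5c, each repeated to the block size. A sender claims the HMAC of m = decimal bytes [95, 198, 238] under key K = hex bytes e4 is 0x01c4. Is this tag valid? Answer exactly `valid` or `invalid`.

valid

Key hex bytes e4 is 1 byte ≤ B = 3; zero-pad to 3 bytes: K' = e4 00 00.
K' ⊕ ipad = d2 36 36; K' ⊕ opad = b8 5c 5c.
Inner hash: sum = 210+54+54+95+198+238 = 849 → 03 51.
Outer hash (recomputed tag): sum = 184+92+92+3+81 = 452 → 01 c4.
Recomputed tag = 01c4; claimed = 01c4 → match.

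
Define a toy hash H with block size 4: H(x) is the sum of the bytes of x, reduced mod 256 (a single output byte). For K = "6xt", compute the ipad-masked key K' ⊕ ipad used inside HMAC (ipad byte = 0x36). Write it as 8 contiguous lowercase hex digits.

Key "6xt" = 36 78 74 is 3 bytes ≤ B = 4; zero-pad to 4 bytes: K' = 36 78 74 00.
XOR each byte with 0x36: 36⊕36=00, 78⊕36=4e, 74⊕36=42, 00⊕36=36.

004e4236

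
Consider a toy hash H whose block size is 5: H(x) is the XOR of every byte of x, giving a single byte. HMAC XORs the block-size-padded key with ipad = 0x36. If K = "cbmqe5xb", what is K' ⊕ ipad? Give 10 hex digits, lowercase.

Key "cbmqe5xb" = 63 62 6d 71 65 35 78 62 is 8 bytes > B = 5, so hash it first: H(key) = 57, then zero-pad to 5 bytes: K' = 57 00 00 00 00.
XOR each byte with 0x36: 57⊕36=61, 00⊕36=36, 00⊕36=36, 00⊕36=36, 00⊕36=36.

6136363636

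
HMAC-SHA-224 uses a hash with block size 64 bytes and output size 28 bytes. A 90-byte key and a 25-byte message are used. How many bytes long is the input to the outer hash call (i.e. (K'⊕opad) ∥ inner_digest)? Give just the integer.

92

Key is 90 > 64 bytes, so it is hashed to 28 bytes then zero-padded to 64: |K'| = 64.
Outer input = (K'⊕opad) ∥ H(inner) → 64 + 28 = 92 bytes.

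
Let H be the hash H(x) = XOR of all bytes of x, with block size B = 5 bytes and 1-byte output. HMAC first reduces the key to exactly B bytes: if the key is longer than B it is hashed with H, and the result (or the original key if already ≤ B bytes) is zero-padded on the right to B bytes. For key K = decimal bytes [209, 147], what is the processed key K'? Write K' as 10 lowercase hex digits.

d193000000

Key decimal bytes [209, 147] = d1 93 is 2 bytes ≤ B = 5; zero-pad to 5 bytes: K' = d1 93 00 00 00.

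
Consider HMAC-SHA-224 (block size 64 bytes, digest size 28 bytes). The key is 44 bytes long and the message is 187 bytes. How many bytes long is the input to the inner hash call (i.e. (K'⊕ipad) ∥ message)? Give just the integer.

251

Key is 44 ≤ 64 bytes, zero-padded: |K'| = 64.
Inner input = (K'⊕ipad) ∥ m → 64 + 187 = 251 bytes.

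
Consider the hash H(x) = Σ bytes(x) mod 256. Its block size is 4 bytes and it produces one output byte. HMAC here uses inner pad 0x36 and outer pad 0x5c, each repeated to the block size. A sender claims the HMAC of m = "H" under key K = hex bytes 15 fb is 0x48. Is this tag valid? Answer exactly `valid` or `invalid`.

invalid

Key hex bytes 15 fb is 2 bytes ≤ B = 4; zero-pad to 4 bytes: K' = 15 fb 00 00.
K' ⊕ ipad = 23 cd 36 36; K' ⊕ opad = 49 a7 5c 5c.
Inner hash: sum = 35+205+54+54+72 = 420; mod 256 = 164 → a4.
Outer hash (recomputed tag): sum = 73+167+92+92+164 = 588; mod 256 = 76 → 4c.
Recomputed tag = 4c; claimed = 48 → mismatch.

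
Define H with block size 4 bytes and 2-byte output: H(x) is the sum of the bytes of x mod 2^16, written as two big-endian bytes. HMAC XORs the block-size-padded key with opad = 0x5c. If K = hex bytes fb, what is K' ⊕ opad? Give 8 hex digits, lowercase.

a75c5c5c

Key hex bytes fb is 1 byte ≤ B = 4; zero-pad to 4 bytes: K' = fb 00 00 00.
XOR each byte with 0x5c: fb⊕5c=a7, 00⊕5c=5c, 00⊕5c=5c, 00⊕5c=5c.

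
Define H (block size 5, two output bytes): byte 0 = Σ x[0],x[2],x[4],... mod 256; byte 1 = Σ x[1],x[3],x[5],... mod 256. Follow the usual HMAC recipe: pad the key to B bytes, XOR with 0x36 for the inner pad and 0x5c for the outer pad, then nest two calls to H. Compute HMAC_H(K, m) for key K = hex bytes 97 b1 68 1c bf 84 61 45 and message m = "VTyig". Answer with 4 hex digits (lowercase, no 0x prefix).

0778

Key hex bytes 97 b1 68 1c bf 84 61 45 is 8 bytes > B = 5, so hash it first: H(key) = 1f 96, then zero-pad to 5 bytes: K' = 1f 96 00 00 00.
K' ⊕ ipad = 29 a0 36 36 36.  K' ⊕ opad = 43 ca 5c 5c 5c.
Inner input = (K'⊕ipad) ∥ m = 29 a0 36 36 36 ∥ 56 54 79 69 67.
Inner hash: even-index sum = 338 mod 256 = 82; odd-index sum = 524 mod 256 = 12 → 52 0c.
Outer input = (K'⊕opad) ∥ inner = 43 ca 5c 5c 5c ∥ 52 0c.
Outer hash (tag): even-index sum = 263 mod 256 = 7; odd-index sum = 376 mod 256 = 120 → 07 78.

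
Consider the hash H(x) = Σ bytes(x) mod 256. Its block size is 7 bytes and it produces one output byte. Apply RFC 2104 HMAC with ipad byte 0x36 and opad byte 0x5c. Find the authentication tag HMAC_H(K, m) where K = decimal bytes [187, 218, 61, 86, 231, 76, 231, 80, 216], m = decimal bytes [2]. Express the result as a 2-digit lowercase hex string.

Key decimal bytes [187, 218, 61, 86, 231, 76, 231, 80, 216] = bb da 3d 56 e7 4c e7 50 d8 is 9 bytes > B = 7, so hash it first: H(key) = 6a, then zero-pad to 7 bytes: K' = 6a 00 00 00 00 00 00.
K' ⊕ ipad = 5c 36 36 36 36 36 36.  K' ⊕ opad = 36 5c 5c 5c 5c 5c 5c.
Inner input = (K'⊕ipad) ∥ m = 5c 36 36 36 36 36 36 ∥ 02.
Inner hash: sum = 92+54+54+54+54+54+54+2 = 418; mod 256 = 162 → a2.
Outer input = (K'⊕opad) ∥ inner = 36 5c 5c 5c 5c 5c 5c ∥ a2.
Outer hash (tag): sum = 54+92+92+92+92+92+92+162 = 768; mod 256 = 0 → 00.

00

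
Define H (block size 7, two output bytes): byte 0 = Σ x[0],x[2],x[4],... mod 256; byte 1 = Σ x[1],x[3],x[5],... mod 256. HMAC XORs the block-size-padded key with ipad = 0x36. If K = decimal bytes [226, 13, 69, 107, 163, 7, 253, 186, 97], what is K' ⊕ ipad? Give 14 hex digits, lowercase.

Key decimal bytes [226, 13, 69, 107, 163, 7, 253, 186, 97] = e2 0d 45 6b a3 07 fd ba 61 is 9 bytes > B = 7, so hash it first: H(key) = 28 39, then zero-pad to 7 bytes: K' = 28 39 00 00 00 00 00.
XOR each byte with 0x36: 28⊕36=1e, 39⊕36=0f, 00⊕36=36, 00⊕36=36, 00⊕36=36, 00⊕36=36, 00⊕36=36.

1e0f3636363636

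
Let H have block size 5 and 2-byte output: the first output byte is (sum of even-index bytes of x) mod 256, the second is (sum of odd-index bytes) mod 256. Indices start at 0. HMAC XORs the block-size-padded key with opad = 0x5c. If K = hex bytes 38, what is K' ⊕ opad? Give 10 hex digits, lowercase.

Key hex bytes 38 is 1 byte ≤ B = 5; zero-pad to 5 bytes: K' = 38 00 00 00 00.
XOR each byte with 0x5c: 38⊕5c=64, 00⊕5c=5c, 00⊕5c=5c, 00⊕5c=5c, 00⊕5c=5c.

645c5c5c5c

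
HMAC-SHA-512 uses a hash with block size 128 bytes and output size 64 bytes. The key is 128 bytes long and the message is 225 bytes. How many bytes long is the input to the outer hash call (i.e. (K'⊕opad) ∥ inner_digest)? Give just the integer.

Key is 128 ≤ 128 bytes, zero-padded: |K'| = 128.
Outer input = (K'⊕opad) ∥ H(inner) → 128 + 64 = 192 bytes.

192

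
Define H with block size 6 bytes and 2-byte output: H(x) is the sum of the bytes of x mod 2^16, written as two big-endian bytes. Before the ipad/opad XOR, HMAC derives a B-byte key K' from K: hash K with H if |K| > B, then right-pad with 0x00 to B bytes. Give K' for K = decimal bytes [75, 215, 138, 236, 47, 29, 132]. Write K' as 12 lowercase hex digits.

|K| = 7 > B = 6, so first hash the key.
H(K): sum = 75+215+138+236+47+29+132 = 872 → 03 68.
Zero-pad H(K) = 03 68 to 6 bytes: K' = 03 68 00 00 00 00.

036800000000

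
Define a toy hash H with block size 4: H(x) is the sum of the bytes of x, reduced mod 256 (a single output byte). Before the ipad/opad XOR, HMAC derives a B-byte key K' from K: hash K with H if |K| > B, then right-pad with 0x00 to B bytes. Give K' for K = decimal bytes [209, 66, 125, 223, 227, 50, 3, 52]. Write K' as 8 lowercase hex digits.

|K| = 8 > B = 4, so first hash the key.
H(K): sum = 209+66+125+223+227+50+3+52 = 955; mod 256 = 187 → bb.
Zero-pad H(K) = bb to 4 bytes: K' = bb 00 00 00.

bb000000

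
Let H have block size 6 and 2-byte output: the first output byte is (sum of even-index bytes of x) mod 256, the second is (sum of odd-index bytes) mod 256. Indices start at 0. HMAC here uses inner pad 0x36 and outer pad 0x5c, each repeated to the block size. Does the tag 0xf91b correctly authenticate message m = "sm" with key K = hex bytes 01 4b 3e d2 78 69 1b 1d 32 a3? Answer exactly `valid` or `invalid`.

invalid

Key hex bytes 01 4b 3e d2 78 69 1b 1d 32 a3 is 10 bytes > B = 6, so hash it first: H(key) = 04 46, then zero-pad to 6 bytes: K' = 04 46 00 00 00 00.
K' ⊕ ipad = 32 70 36 36 36 36; K' ⊕ opad = 58 1a 5c 5c 5c 5c.
Inner hash: even-index sum = 273 mod 256 = 17; odd-index sum = 329 mod 256 = 73 → 11 49.
Outer hash (recomputed tag): even-index sum = 289 mod 256 = 33; odd-index sum = 283 mod 256 = 27 → 21 1b.
Recomputed tag = 211b; claimed = f91b → mismatch.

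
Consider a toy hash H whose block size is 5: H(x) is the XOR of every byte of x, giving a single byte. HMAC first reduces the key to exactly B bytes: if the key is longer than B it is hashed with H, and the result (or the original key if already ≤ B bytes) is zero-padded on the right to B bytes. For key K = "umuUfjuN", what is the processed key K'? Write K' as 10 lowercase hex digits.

|K| = 8 > B = 5, so first hash the key.
H(K): XOR 75⊕6d⊕75⊕55⊕66⊕6a⊕75⊕4e = 0f.
Zero-pad H(K) = 0f to 5 bytes: K' = 0f 00 00 00 00.

0f00000000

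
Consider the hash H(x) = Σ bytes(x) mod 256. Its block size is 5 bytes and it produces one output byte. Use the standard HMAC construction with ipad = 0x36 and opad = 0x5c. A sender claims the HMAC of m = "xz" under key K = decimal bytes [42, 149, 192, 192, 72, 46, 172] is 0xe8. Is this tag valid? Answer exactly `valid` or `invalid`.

Key decimal bytes [42, 149, 192, 192, 72, 46, 172] = 2a 95 c0 c0 48 2e ac is 7 bytes > B = 5, so hash it first: H(key) = 61, then zero-pad to 5 bytes: K' = 61 00 00 00 00.
K' ⊕ ipad = 57 36 36 36 36; K' ⊕ opad = 3d 5c 5c 5c 5c.
Inner hash: sum = 87+54+54+54+54+120+122 = 545; mod 256 = 33 → 21.
Outer hash (recomputed tag): sum = 61+92+92+92+92+33 = 462; mod 256 = 206 → ce.
Recomputed tag = ce; claimed = e8 → mismatch.

invalid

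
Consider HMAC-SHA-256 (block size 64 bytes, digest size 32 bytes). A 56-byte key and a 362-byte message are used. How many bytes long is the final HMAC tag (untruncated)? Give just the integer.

32

The tag is one SHA-256 digest: 32 bytes.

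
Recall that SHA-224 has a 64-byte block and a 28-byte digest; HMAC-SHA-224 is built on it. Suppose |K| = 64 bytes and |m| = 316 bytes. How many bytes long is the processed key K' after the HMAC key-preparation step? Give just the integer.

64

Key is 64 ≤ 64 bytes, zero-padded: |K'| = 64.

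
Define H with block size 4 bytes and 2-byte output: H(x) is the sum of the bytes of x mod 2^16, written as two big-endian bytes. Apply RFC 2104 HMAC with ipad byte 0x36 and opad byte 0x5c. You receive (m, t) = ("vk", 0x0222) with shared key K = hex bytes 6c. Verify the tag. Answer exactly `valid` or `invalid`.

Key hex bytes 6c is 1 byte ≤ B = 4; zero-pad to 4 bytes: K' = 6c 00 00 00.
K' ⊕ ipad = 5a 36 36 36; K' ⊕ opad = 30 5c 5c 5c.
Inner hash: sum = 90+54+54+54+118+107 = 477 → 01 dd.
Outer hash (recomputed tag): sum = 48+92+92+92+1+221 = 546 → 02 22.
Recomputed tag = 0222; claimed = 0222 → match.

valid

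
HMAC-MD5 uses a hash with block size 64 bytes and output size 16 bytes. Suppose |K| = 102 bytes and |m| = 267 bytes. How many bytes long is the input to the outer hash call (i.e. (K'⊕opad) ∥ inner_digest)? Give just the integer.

Key is 102 > 64 bytes, so it is hashed to 16 bytes then zero-padded to 64: |K'| = 64.
Outer input = (K'⊕opad) ∥ H(inner) → 64 + 16 = 80 bytes.

80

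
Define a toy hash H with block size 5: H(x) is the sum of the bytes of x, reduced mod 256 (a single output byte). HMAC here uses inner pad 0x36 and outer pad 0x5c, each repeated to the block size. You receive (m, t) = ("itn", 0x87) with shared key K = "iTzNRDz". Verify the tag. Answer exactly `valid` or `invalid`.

invalid

Key "iTzNRDz" = 69 54 7a 4e 52 44 7a is 7 bytes > B = 5, so hash it first: H(key) = 95, then zero-pad to 5 bytes: K' = 95 00 00 00 00.
K' ⊕ ipad = a3 36 36 36 36; K' ⊕ opad = c9 5c 5c 5c 5c.
Inner hash: sum = 163+54+54+54+54+105+116+110 = 710; mod 256 = 198 → c6.
Outer hash (recomputed tag): sum = 201+92+92+92+92+198 = 767; mod 256 = 255 → ff.
Recomputed tag = ff; claimed = 87 → mismatch.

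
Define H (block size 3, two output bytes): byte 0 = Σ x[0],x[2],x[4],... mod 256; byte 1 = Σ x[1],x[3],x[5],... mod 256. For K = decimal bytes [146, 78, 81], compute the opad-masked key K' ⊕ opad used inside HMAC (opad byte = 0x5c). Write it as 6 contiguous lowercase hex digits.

ce120d

Key decimal bytes [146, 78, 81] = 92 4e 51 is exactly B = 3 bytes: K' = 92 4e 51.
XOR each byte with 0x5c: 92⊕5c=ce, 4e⊕5c=12, 51⊕5c=0d.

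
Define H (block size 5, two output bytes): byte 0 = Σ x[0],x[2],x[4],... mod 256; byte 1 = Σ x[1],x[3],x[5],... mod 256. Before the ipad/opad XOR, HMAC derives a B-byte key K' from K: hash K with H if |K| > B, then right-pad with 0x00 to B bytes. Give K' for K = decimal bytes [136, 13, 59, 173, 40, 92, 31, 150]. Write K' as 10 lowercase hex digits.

0aac000000

|K| = 8 > B = 5, so first hash the key.
H(K): even-index sum = 266 mod 256 = 10; odd-index sum = 428 mod 256 = 172 → 0a ac.
Zero-pad H(K) = 0a ac to 5 bytes: K' = 0a ac 00 00 00.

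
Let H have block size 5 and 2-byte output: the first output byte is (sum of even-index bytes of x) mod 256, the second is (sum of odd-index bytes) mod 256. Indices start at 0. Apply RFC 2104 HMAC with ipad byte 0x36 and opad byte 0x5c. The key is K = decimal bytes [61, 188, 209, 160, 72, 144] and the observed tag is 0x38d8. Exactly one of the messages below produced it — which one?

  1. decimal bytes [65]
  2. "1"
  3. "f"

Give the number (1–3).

Key decimal bytes [61, 188, 209, 160, 72, 144] = 3d bc d1 a0 48 90 is 6 bytes > B = 5, so hash it first: H(key) = 56 ec, then zero-pad to 5 bytes: K' = 56 ec 00 00 00.
K' ⊕ ipad = 60 da 36 36 36; K' ⊕ opad = 0a b0 5c 5c 5c.
m1: inner = H(60 da 36 36 36 41) = cc 51; tag = H(0a b0 5c 5c 5c cc 51) = 13d8
m2: inner = H(60 da 36 36 36 31) = cc 41; tag = H(0a b0 5c 5c 5c cc 41) = 03d8
m3: inner = H(60 da 36 36 36 66) = cc 76; tag = H(0a b0 5c 5c 5c cc 76) = 38d8 ← matches

3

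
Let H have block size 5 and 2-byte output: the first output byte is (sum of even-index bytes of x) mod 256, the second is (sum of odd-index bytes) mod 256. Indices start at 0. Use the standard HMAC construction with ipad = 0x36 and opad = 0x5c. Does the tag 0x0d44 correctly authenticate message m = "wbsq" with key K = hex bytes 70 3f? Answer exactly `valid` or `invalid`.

Key hex bytes 70 3f is 2 bytes ≤ B = 5; zero-pad to 5 bytes: K' = 70 3f 00 00 00.
K' ⊕ ipad = 46 09 36 36 36; K' ⊕ opad = 2c 63 5c 5c 5c.
Inner hash: even-index sum = 389 mod 256 = 133; odd-index sum = 297 mod 256 = 41 → 85 29.
Outer hash (recomputed tag): even-index sum = 269 mod 256 = 13; odd-index sum = 324 mod 256 = 68 → 0d 44.
Recomputed tag = 0d44; claimed = 0d44 → match.

valid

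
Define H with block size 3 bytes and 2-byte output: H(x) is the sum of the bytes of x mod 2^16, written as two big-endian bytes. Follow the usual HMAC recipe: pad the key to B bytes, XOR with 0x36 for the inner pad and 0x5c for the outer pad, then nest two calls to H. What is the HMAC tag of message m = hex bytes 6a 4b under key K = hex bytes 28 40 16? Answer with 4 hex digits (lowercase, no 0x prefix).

Key hex bytes 28 40 16 is exactly B = 3 bytes: K' = 28 40 16.
K' ⊕ ipad = 1e 76 20.  K' ⊕ opad = 74 1c 4a.
Inner input = (K'⊕ipad) ∥ m = 1e 76 20 ∥ 6a 4b.
Inner hash: sum = 30+118+32+106+75 = 361 → 01 69.
Outer input = (K'⊕opad) ∥ inner = 74 1c 4a ∥ 01 69.
Outer hash (tag): sum = 116+28+74+1+105 = 324 → 01 44.

0144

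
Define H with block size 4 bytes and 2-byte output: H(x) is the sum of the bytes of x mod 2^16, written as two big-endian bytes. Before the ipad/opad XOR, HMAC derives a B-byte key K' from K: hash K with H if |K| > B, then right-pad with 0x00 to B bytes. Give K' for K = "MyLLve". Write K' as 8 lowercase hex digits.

|K| = 6 > B = 4, so first hash the key.
H(K): sum = 77+121+76+76+118+101 = 569 → 02 39.
Zero-pad H(K) = 02 39 to 4 bytes: K' = 02 39 00 00.

02390000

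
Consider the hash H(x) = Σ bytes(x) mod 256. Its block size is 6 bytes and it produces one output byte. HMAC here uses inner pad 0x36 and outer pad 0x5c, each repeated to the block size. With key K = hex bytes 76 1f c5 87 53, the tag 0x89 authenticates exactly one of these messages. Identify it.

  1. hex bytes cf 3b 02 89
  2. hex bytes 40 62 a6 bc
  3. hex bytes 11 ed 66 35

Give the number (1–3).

1

Key hex bytes 76 1f c5 87 53 is 5 bytes ≤ B = 6; zero-pad to 6 bytes: K' = 76 1f c5 87 53 00.
K' ⊕ ipad = 40 29 f3 b1 65 36; K' ⊕ opad = 2a 43 99 db 0f 5c.
m1: inner = H(40 29 f3 b1 65 36 cf 3b 02 89) = 3d; tag = H(2a 43 99 db 0f 5c 3d) = 89 ← matches
m2: inner = H(40 29 f3 b1 65 36 40 62 a6 bc) = ac; tag = H(2a 43 99 db 0f 5c ac) = f8
m3: inner = H(40 29 f3 b1 65 36 11 ed 66 35) = 41; tag = H(2a 43 99 db 0f 5c 41) = 8d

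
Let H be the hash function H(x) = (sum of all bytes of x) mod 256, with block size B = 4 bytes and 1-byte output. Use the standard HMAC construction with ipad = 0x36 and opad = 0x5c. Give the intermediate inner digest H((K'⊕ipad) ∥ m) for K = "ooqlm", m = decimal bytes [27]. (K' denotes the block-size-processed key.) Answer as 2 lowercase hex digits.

db

Key "ooqlm" = 6f 6f 71 6c 6d is 5 bytes > B = 4, so hash it first: H(key) = 28, then zero-pad to 4 bytes: K' = 28 00 00 00.
K' ⊕ ipad = 1e 36 36 36.
Inner input = 1e 36 36 36 ∥ 1b.
Inner hash: sum = 30+54+54+54+27 = 219 → db.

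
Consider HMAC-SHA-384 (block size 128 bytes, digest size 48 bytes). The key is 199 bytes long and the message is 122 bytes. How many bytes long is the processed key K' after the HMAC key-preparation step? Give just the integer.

Key is 199 > 128 bytes, so it is hashed to 48 bytes then zero-padded to 128: |K'| = 128.

128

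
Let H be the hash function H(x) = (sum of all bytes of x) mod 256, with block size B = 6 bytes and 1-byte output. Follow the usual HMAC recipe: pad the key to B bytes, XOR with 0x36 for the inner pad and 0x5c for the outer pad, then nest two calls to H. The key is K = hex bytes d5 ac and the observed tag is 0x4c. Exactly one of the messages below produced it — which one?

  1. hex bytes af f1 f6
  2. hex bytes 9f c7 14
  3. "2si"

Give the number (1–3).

Key hex bytes d5 ac is 2 bytes ≤ B = 6; zero-pad to 6 bytes: K' = d5 ac 00 00 00 00.
K' ⊕ ipad = e3 9a 36 36 36 36; K' ⊕ opad = 89 f0 5c 5c 5c 5c.
m1: inner = H(e3 9a 36 36 36 36 af f1 f6) = eb; tag = H(89 f0 5c 5c 5c 5c eb) = d4
m2: inner = H(e3 9a 36 36 36 36 9f c7 14) = cf; tag = H(89 f0 5c 5c 5c 5c cf) = b8
m3: inner = H(e3 9a 36 36 36 36 32 73 69) = 63; tag = H(89 f0 5c 5c 5c 5c 63) = 4c ← matches

3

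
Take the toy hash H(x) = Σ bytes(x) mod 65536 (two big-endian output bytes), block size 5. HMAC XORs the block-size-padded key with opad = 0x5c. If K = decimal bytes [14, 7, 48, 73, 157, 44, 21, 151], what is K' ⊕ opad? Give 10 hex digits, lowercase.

5e5f5c5c5c

Key decimal bytes [14, 7, 48, 73, 157, 44, 21, 151] = 0e 07 30 49 9d 2c 15 97 is 8 bytes > B = 5, so hash it first: H(key) = 02 03, then zero-pad to 5 bytes: K' = 02 03 00 00 00.
XOR each byte with 0x5c: 02⊕5c=5e, 03⊕5c=5f, 00⊕5c=5c, 00⊕5c=5c, 00⊕5c=5c.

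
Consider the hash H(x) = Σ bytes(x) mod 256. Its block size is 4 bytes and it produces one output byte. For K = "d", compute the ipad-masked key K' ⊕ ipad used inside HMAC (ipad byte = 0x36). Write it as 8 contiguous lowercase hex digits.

Key "d" = 64 is 1 byte ≤ B = 4; zero-pad to 4 bytes: K' = 64 00 00 00.
XOR each byte with 0x36: 64⊕36=52, 00⊕36=36, 00⊕36=36, 00⊕36=36.

52363636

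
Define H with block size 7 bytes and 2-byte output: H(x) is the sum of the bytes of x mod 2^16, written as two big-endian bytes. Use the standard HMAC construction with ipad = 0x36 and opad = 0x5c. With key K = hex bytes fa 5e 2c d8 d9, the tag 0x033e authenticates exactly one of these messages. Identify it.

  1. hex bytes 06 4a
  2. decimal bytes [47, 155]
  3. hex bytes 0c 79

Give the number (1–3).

Key hex bytes fa 5e 2c d8 d9 is 5 bytes ≤ B = 7; zero-pad to 7 bytes: K' = fa 5e 2c d8 d9 00 00.
K' ⊕ ipad = cc 68 1a ee ef 36 36; K' ⊕ opad = a6 02 70 84 85 5c 5c.
m1: inner = H(cc 68 1a ee ef 36 36 06 4a) = 03 e7; tag = H(a6 02 70 84 85 5c 5c 03 e7) = 03c3
m2: inner = H(cc 68 1a ee ef 36 36 2f 9b) = 04 61; tag = H(a6 02 70 84 85 5c 5c 04 61) = 033e ← matches
m3: inner = H(cc 68 1a ee ef 36 36 0c 79) = 04 1c; tag = H(a6 02 70 84 85 5c 5c 04 1c) = 02f9

2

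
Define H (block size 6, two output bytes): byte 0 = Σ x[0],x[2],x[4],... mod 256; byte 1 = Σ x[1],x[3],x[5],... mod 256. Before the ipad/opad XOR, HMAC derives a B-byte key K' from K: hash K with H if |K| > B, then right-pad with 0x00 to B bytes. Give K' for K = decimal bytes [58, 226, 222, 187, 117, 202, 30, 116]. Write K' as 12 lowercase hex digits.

|K| = 8 > B = 6, so first hash the key.
H(K): even-index sum = 427 mod 256 = 171; odd-index sum = 731 mod 256 = 219 → ab db.
Zero-pad H(K) = ab db to 6 bytes: K' = ab db 00 00 00 00.

abdb00000000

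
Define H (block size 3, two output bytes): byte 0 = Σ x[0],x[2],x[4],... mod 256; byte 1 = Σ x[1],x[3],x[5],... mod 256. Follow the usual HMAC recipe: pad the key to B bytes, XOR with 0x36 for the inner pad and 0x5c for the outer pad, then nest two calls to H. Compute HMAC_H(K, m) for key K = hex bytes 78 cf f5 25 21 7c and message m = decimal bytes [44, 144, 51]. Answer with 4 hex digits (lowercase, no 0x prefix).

d3aa

Key hex bytes 78 cf f5 25 21 7c is 6 bytes > B = 3, so hash it first: H(key) = 8e 70, then zero-pad to 3 bytes: K' = 8e 70 00.
K' ⊕ ipad = b8 46 36.  K' ⊕ opad = d2 2c 5c.
Inner input = (K'⊕ipad) ∥ m = b8 46 36 ∥ 2c 90 33.
Inner hash: even-index sum = 382 mod 256 = 126; odd-index sum = 165 mod 256 = 165 → 7e a5.
Outer input = (K'⊕opad) ∥ inner = d2 2c 5c ∥ 7e a5.
Outer hash (tag): even-index sum = 467 mod 256 = 211; odd-index sum = 170 mod 256 = 170 → d3 aa.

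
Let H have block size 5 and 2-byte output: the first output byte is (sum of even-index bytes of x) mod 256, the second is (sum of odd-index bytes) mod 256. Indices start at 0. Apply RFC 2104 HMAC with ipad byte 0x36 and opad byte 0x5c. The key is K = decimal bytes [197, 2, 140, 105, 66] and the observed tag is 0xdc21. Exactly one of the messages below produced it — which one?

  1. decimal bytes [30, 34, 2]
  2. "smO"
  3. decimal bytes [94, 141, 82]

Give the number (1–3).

Key decimal bytes [197, 2, 140, 105, 66] = c5 02 8c 69 42 is exactly B = 5 bytes: K' = c5 02 8c 69 42.
K' ⊕ ipad = f3 34 ba 5f 74; K' ⊕ opad = 99 5e d0 35 1e.
m1: inner = H(f3 34 ba 5f 74 1e 22 02) = 43 b3; tag = H(99 5e d0 35 1e 43 b3) = 3ad6
m2: inner = H(f3 34 ba 5f 74 73 6d 4f) = 8e 55; tag = H(99 5e d0 35 1e 8e 55) = dc21 ← matches
m3: inner = H(f3 34 ba 5f 74 5e 8d 52) = ae 43; tag = H(99 5e d0 35 1e ae 43) = ca41

2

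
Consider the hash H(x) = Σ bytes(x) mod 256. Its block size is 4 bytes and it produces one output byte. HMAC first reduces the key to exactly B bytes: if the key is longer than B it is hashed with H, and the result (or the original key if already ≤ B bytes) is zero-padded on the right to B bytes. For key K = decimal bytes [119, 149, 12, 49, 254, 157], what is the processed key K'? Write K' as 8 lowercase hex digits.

e4000000

|K| = 6 > B = 4, so first hash the key.
H(K): sum = 119+149+12+49+254+157 = 740; mod 256 = 228 → e4.
Zero-pad H(K) = e4 to 4 bytes: K' = e4 00 00 00.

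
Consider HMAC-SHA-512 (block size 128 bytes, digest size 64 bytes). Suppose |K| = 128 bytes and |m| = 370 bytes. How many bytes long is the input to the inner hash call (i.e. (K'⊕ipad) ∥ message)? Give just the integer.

498

Key is 128 ≤ 128 bytes, zero-padded: |K'| = 128.
Inner input = (K'⊕ipad) ∥ m → 128 + 370 = 498 bytes.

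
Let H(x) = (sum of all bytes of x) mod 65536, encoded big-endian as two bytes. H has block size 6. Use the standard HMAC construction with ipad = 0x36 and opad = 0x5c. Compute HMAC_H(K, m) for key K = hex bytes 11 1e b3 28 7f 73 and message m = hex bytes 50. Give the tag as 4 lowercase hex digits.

Key hex bytes 11 1e b3 28 7f 73 is exactly B = 6 bytes: K' = 11 1e b3 28 7f 73.
K' ⊕ ipad = 27 28 85 1e 49 45.  K' ⊕ opad = 4d 42 ef 74 23 2f.
Inner input = (K'⊕ipad) ∥ m = 27 28 85 1e 49 45 ∥ 50.
Inner hash: sum = 39+40+133+30+73+69+80 = 464 → 01 d0.
Outer input = (K'⊕opad) ∥ inner = 4d 42 ef 74 23 2f ∥ 01 d0.
Outer hash (tag): sum = 77+66+239+116+35+47+1+208 = 789 → 03 15.

0315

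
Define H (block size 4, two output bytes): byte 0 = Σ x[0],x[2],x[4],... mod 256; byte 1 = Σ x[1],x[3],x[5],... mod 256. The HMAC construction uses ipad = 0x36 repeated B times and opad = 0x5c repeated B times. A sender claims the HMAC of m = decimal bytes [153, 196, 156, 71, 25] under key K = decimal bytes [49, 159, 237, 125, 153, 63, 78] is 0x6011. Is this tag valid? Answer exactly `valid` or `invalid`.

Key decimal bytes [49, 159, 237, 125, 153, 63, 78] = 31 9f ed 7d 99 3f 4e is 7 bytes > B = 4, so hash it first: H(key) = 05 5b, then zero-pad to 4 bytes: K' = 05 5b 00 00.
K' ⊕ ipad = 33 6d 36 36; K' ⊕ opad = 59 07 5c 5c.
Inner hash: even-index sum = 439 mod 256 = 183; odd-index sum = 430 mod 256 = 174 → b7 ae.
Outer hash (recomputed tag): even-index sum = 364 mod 256 = 108; odd-index sum = 273 mod 256 = 17 → 6c 11.
Recomputed tag = 6c11; claimed = 6011 → mismatch.

invalid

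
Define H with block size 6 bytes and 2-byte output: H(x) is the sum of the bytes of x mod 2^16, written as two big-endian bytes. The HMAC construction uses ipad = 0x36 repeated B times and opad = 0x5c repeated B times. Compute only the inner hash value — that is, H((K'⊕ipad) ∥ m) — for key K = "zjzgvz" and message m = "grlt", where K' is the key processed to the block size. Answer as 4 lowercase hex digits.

038a

Key "zjzgvz" = 7a 6a 7a 67 76 7a is exactly B = 6 bytes: K' = 7a 6a 7a 67 76 7a.
K' ⊕ ipad = 4c 5c 4c 51 40 4c.
Inner input = 4c 5c 4c 51 40 4c ∥ 67 72 6c 74.
Inner hash: sum = 76+92+76+81+64+76+103+114+108+116 = 906 → 03 8a.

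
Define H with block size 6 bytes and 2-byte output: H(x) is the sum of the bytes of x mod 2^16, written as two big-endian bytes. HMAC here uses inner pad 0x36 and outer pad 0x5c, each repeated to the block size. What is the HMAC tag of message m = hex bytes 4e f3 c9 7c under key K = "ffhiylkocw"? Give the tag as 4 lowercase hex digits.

02c5

Key "ffhiylkocw" = 66 66 68 69 79 6c 6b 6f 63 77 is 10 bytes > B = 6, so hash it first: H(key) = 04 36, then zero-pad to 6 bytes: K' = 04 36 00 00 00 00.
K' ⊕ ipad = 32 00 36 36 36 36.  K' ⊕ opad = 58 6a 5c 5c 5c 5c.
Inner input = (K'⊕ipad) ∥ m = 32 00 36 36 36 36 ∥ 4e f3 c9 7c.
Inner hash: sum = 50+0+54+54+54+54+78+243+201+124 = 912 → 03 90.
Outer input = (K'⊕opad) ∥ inner = 58 6a 5c 5c 5c 5c ∥ 03 90.
Outer hash (tag): sum = 88+106+92+92+92+92+3+144 = 709 → 02 c5.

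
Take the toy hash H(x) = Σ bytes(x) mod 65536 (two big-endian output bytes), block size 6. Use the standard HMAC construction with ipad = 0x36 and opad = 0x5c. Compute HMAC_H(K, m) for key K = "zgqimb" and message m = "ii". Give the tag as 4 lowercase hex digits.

Key "zgqimb" = 7a 67 71 69 6d 62 is exactly B = 6 bytes: K' = 7a 67 71 69 6d 62.
K' ⊕ ipad = 4c 51 47 5f 5b 54.  K' ⊕ opad = 26 3b 2d 35 31 3e.
Inner input = (K'⊕ipad) ∥ m = 4c 51 47 5f 5b 54 ∥ 69 69.
Inner hash: sum = 76+81+71+95+91+84+105+105 = 708 → 02 c4.
Outer input = (K'⊕opad) ∥ inner = 26 3b 2d 35 31 3e ∥ 02 c4.
Outer hash (tag): sum = 38+59+45+53+49+62+2+196 = 504 → 01 f8.

01f8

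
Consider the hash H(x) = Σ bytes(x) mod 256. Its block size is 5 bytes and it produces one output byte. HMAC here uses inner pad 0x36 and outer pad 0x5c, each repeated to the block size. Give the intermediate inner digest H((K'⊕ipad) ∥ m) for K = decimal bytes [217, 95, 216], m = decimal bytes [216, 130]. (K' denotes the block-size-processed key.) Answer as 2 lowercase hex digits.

Key decimal bytes [217, 95, 216] = d9 5f d8 is 3 bytes ≤ B = 5; zero-pad to 5 bytes: K' = d9 5f d8 00 00.
K' ⊕ ipad = ef 69 ee 36 36.
Inner input = ef 69 ee 36 36 ∥ d8 82.
Inner hash: sum = 239+105+238+54+54+216+130 = 1036; mod 256 = 12 → 0c.

0c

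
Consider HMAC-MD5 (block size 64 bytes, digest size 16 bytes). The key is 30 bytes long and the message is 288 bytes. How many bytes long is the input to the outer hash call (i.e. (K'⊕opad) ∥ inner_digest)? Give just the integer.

Key is 30 ≤ 64 bytes, zero-padded: |K'| = 64.
Outer input = (K'⊕opad) ∥ H(inner) → 64 + 16 = 80 bytes.

80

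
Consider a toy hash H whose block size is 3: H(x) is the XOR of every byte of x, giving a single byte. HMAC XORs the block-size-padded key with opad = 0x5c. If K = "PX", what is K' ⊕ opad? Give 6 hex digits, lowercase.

Key "PX" = 50 58 is 2 bytes ≤ B = 3; zero-pad to 3 bytes: K' = 50 58 00.
XOR each byte with 0x5c: 50⊕5c=0c, 58⊕5c=04, 00⊕5c=5c.

0c045c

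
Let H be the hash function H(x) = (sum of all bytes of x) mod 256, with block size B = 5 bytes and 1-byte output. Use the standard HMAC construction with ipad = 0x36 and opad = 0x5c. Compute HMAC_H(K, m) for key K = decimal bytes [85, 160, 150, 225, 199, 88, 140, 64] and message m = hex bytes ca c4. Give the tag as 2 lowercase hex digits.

42

Key decimal bytes [85, 160, 150, 225, 199, 88, 140, 64] = 55 a0 96 e1 c7 58 8c 40 is 8 bytes > B = 5, so hash it first: H(key) = 57, then zero-pad to 5 bytes: K' = 57 00 00 00 00.
K' ⊕ ipad = 61 36 36 36 36.  K' ⊕ opad = 0b 5c 5c 5c 5c.
Inner input = (K'⊕ipad) ∥ m = 61 36 36 36 36 ∥ ca c4.
Inner hash: sum = 97+54+54+54+54+202+196 = 711; mod 256 = 199 → c7.
Outer input = (K'⊕opad) ∥ inner = 0b 5c 5c 5c 5c ∥ c7.
Outer hash (tag): sum = 11+92+92+92+92+199 = 578; mod 256 = 66 → 42.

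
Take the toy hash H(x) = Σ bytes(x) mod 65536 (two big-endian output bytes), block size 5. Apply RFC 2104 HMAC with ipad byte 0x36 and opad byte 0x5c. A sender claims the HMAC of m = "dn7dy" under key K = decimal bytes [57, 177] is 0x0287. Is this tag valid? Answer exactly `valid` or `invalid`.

Key decimal bytes [57, 177] = 39 b1 is 2 bytes ≤ B = 5; zero-pad to 5 bytes: K' = 39 b1 00 00 00.
K' ⊕ ipad = 0f 87 36 36 36; K' ⊕ opad = 65 ed 5c 5c 5c.
Inner hash: sum = 15+135+54+54+54+100+110+55+100+121 = 798 → 03 1e.
Outer hash (recomputed tag): sum = 101+237+92+92+92+3+30 = 647 → 02 87.
Recomputed tag = 0287; claimed = 0287 → match.

valid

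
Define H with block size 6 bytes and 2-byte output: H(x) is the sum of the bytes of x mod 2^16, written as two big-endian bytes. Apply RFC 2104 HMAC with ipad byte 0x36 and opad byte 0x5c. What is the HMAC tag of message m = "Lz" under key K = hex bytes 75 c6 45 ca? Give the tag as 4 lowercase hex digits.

0301

Key hex bytes 75 c6 45 ca is 4 bytes ≤ B = 6; zero-pad to 6 bytes: K' = 75 c6 45 ca 00 00.
K' ⊕ ipad = 43 f0 73 fc 36 36.  K' ⊕ opad = 29 9a 19 96 5c 5c.
Inner input = (K'⊕ipad) ∥ m = 43 f0 73 fc 36 36 ∥ 4c 7a.
Inner hash: sum = 67+240+115+252+54+54+76+122 = 980 → 03 d4.
Outer input = (K'⊕opad) ∥ inner = 29 9a 19 96 5c 5c ∥ 03 d4.
Outer hash (tag): sum = 41+154+25+150+92+92+3+212 = 769 → 03 01.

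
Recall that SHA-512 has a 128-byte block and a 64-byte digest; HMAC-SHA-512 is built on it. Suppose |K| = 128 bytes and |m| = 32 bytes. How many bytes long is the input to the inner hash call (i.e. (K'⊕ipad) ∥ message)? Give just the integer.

Key is 128 ≤ 128 bytes, zero-padded: |K'| = 128.
Inner input = (K'⊕ipad) ∥ m → 128 + 32 = 160 bytes.

160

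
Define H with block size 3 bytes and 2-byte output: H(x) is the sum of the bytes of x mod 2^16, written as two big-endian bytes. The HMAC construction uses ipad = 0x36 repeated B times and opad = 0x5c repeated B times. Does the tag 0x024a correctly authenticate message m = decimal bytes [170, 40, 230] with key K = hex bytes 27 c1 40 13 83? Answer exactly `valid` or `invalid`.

valid

Key hex bytes 27 c1 40 13 83 is 5 bytes > B = 3, so hash it first: H(key) = 01 be, then zero-pad to 3 bytes: K' = 01 be 00.
K' ⊕ ipad = 37 88 36; K' ⊕ opad = 5d e2 5c.
Inner hash: sum = 55+136+54+170+40+230 = 685 → 02 ad.
Outer hash (recomputed tag): sum = 93+226+92+2+173 = 586 → 02 4a.
Recomputed tag = 024a; claimed = 024a → match.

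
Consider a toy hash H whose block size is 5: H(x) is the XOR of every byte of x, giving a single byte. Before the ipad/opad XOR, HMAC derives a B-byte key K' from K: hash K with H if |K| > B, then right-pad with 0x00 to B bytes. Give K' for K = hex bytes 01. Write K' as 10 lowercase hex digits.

0100000000

Key hex bytes 01 is 1 byte ≤ B = 5; zero-pad to 5 bytes: K' = 01 00 00 00 00.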